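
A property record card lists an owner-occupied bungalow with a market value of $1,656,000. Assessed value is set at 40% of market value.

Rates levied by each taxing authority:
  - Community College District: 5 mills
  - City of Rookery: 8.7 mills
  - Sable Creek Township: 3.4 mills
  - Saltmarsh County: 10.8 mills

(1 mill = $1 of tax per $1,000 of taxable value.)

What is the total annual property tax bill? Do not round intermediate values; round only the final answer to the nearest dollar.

$18,481

Assessed value = $1,656,000 × 0.4 = $662,400
Community College District: $662,400 × 0.005 = $3,312
City of Rookery: $662,400 × 0.0087 = $5,762.88
Sable Creek Township: $662,400 × 0.0034 = $2,252.16
Saltmarsh County: $662,400 × 0.0108 = $7,153.92
Total = $3,312 + $5,762.88 + $2,252.16 + $7,153.92 = $18,480.96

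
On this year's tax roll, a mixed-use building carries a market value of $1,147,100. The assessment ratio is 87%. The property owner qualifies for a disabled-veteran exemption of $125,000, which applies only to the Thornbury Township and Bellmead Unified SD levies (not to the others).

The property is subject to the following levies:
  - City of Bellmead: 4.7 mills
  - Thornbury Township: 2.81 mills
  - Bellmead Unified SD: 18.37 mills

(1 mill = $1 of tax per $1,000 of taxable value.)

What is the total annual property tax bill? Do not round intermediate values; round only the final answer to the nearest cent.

Assessed value = $1,147,100 × 0.87 = $997,977
City of Bellmead: $997,977 × 0.0047 = $4,690.4919
Thornbury Township: ($997,977 − $125,000) × 0.00281 = $872,977 × 0.00281 = $2,453.06537
Bellmead Unified SD: ($997,977 − $125,000) × 0.01837 = $872,977 × 0.01837 = $16,036.58749
Total = $23,180.14476

$23,180.14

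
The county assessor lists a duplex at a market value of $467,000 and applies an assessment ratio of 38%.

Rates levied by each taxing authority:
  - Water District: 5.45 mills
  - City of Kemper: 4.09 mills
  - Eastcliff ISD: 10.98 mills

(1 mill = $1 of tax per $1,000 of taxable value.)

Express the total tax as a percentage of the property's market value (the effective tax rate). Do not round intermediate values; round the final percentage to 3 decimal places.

0.780%

Assessed value = $467,000 × 0.38 = $177,460
Water District: $177,460 × 0.00545 = $967.157
City of Kemper: $177,460 × 0.00409 = $725.8114
Eastcliff ISD: $177,460 × 0.01098 = $1,948.5108
Total tax = $3,641.4792
Effective rate = $3,641.4792 ÷ $467,000 = 0.780% of market value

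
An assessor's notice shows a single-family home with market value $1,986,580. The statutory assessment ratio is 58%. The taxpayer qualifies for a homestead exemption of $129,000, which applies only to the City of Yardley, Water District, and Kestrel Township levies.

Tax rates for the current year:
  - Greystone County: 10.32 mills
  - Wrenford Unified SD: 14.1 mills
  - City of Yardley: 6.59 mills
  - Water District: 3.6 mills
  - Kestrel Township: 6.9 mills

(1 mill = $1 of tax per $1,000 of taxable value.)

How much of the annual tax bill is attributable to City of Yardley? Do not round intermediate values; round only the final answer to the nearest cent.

Assessed value = $1,986,580 × 0.58 = $1,152,216.4
City of Yardley taxable value = $1,152,216.4 − $129,000 = $1,023,216.4
City of Yardley levy = $1,023,216.4 × 0.00659 = $6,742.996076

$6,743.00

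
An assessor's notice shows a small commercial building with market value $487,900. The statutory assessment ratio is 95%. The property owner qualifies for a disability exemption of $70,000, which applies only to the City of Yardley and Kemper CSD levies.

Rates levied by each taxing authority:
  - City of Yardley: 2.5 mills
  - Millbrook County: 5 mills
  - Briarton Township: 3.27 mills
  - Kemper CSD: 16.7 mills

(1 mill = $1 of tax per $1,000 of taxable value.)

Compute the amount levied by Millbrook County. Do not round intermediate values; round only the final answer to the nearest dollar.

Assessed value = $487,900 × 0.95 = $463,505
Millbrook County taxable value = $463,505 (exemption does not apply)
Millbrook County levy = $463,505 × 0.005 = $2,317.525

$2,318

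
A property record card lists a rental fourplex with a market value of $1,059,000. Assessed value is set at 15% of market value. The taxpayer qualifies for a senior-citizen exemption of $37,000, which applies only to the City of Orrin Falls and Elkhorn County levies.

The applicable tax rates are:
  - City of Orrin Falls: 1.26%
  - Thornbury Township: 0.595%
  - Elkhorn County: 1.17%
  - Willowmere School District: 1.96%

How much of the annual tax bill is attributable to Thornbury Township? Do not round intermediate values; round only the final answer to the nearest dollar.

Assessed value = $1,059,000 × 0.15 = $158,850
Thornbury Township taxable value = $158,850 (exemption does not apply)
Thornbury Township levy = $158,850 × 0.00595 = $945.1575

$945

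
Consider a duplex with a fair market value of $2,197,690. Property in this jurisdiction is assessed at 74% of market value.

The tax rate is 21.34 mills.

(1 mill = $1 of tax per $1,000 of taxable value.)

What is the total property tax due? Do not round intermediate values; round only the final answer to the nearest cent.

Assessed value = $2,197,690 × 0.74 = $1,626,290.6
Tax = $1,626,290.6 × 0.02134 = $34,705.041404

$34,705.04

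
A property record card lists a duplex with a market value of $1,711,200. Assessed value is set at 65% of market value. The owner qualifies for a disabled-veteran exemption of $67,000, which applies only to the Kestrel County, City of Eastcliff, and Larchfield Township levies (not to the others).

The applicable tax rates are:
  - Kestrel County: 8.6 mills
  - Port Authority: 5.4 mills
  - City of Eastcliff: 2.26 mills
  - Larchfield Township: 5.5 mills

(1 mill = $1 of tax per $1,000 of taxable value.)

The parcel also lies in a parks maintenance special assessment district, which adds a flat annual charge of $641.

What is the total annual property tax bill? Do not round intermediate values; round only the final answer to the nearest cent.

Assessed value = $1,711,200 × 0.65 = $1,112,280
Kestrel County: ($1,112,280 − $67,000) × 0.0086 = $1,045,280 × 0.0086 = $8,989.408
Port Authority: $1,112,280 × 0.0054 = $6,006.312
City of Eastcliff: ($1,112,280 − $67,000) × 0.00226 = $1,045,280 × 0.00226 = $2,362.3328
Larchfield Township: ($1,112,280 − $67,000) × 0.0055 = $1,045,280 × 0.0055 = $5,749.04
Levies subtotal = $23,107.0928
Total = $23,107.0928 + $641 = $23,748.0928

$23,748.09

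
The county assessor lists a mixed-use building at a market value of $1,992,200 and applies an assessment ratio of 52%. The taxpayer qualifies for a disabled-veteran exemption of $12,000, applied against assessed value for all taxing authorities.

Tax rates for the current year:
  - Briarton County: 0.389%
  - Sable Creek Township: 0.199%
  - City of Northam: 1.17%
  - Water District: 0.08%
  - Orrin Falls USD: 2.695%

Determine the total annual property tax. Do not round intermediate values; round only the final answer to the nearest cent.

$46,415.38

Assessed value = $1,992,200 × 0.52 = $1,035,944
Taxable value = $1,035,944 − $12,000 = $1,023,944
Briarton County: $1,023,944 × 0.00389 = $3,983.14216
Sable Creek Township: $1,023,944 × 0.00199 = $2,037.64856
City of Northam: $1,023,944 × 0.0117 = $11,980.1448
Water District: $1,023,944 × 0.0008 = $819.1552
Orrin Falls USD: $1,023,944 × 0.02695 = $27,595.2908
Total = $3,983.14216 + $2,037.64856 + $11,980.1448 + $819.1552 + $27,595.2908 = $46,415.38152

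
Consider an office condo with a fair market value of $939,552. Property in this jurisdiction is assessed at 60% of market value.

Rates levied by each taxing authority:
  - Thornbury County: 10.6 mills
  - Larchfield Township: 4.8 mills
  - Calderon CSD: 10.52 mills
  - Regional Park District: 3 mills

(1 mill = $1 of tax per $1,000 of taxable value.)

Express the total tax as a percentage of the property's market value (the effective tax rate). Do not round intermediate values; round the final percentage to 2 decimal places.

1.74%

Assessed value = $939,552 × 0.6 = $563,731.2
Thornbury County: $563,731.2 × 0.0106 = $5,975.55072
Larchfield Township: $563,731.2 × 0.0048 = $2,705.90976
Calderon CSD: $563,731.2 × 0.01052 = $5,930.452224
Regional Park District: $563,731.2 × 0.003 = $1,691.1936
Total tax = $16,303.106304
Effective rate = $16,303.106304 ÷ $939,552 = 1.74% of market value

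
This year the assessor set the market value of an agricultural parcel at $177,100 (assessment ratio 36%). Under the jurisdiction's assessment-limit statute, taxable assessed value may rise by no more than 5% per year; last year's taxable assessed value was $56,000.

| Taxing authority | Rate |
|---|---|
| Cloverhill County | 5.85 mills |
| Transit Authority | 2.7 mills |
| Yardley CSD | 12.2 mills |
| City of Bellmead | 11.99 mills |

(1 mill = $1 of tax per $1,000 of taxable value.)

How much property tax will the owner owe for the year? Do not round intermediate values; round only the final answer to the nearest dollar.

Uncapped assessed value = $177,100 × 0.36 = $63,756
Cap limit = $56,000 × 1.05 = $58,800
Taxable assessed value = min($63,756, $58,800) = $58,800 (cap binds)
Cloverhill County: $58,800 × 0.00585 = $343.98
Transit Authority: $58,800 × 0.0027 = $158.76
Yardley CSD: $58,800 × 0.0122 = $717.36
City of Bellmead: $58,800 × 0.01199 = $705.012
Total = $1,925.112

$1,925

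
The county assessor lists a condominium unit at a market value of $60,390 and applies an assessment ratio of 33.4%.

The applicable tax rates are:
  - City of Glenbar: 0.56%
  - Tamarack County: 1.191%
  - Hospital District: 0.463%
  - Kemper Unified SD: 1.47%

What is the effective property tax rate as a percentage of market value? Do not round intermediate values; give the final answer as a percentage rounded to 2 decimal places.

1.23%

Assessed value = $60,390 × 0.334 = $20,170.26
City of Glenbar: $20,170.26 × 0.0056 = $112.953456
Tamarack County: $20,170.26 × 0.01191 = $240.2277966
Hospital District: $20,170.26 × 0.00463 = $93.3883038
Kemper Unified SD: $20,170.26 × 0.0147 = $296.502822
Total tax = $743.0723784
Effective rate = $743.0723784 ÷ $60,390 = 1.23% of market value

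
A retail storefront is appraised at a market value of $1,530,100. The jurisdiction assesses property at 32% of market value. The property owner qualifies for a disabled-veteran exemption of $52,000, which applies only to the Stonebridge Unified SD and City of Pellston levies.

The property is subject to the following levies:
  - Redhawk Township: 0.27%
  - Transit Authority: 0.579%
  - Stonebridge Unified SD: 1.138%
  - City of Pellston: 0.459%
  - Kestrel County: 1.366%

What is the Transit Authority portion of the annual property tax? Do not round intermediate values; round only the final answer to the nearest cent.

$2,834.97

Assessed value = $1,530,100 × 0.32 = $489,632
Transit Authority taxable value = $489,632 (exemption does not apply)
Transit Authority levy = $489,632 × 0.00579 = $2,834.96928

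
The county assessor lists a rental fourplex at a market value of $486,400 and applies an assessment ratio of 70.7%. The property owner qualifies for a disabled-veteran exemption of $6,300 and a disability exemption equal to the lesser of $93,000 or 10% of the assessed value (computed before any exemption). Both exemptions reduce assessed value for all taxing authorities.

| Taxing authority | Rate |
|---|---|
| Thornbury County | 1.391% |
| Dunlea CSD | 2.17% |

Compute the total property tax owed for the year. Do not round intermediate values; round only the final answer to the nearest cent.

$10,796.82

Assessed value = $486,400 × 0.707 = $343,884.8
Disability exemption = min($93,000, 10% × $343,884.8) = min($93,000, $34,388.48) = $34,388.48 (percentage binds)
Taxable value = $343,884.8 − $6,300 − $34,388.48 = $303,196.32
Thornbury County: $303,196.32 × 0.01391 = $4,217.4608112
Dunlea CSD: $303,196.32 × 0.0217 = $6,579.360144
Total = $10,796.8209552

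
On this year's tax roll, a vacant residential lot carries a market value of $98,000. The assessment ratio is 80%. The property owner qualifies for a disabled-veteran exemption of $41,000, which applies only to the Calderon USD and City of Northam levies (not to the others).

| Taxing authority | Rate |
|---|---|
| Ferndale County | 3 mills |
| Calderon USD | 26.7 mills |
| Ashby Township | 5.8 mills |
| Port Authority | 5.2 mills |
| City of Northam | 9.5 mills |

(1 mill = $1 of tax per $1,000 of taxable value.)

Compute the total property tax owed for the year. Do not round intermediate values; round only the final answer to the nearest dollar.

Assessed value = $98,000 × 0.8 = $78,400
Ferndale County: $78,400 × 0.003 = $235.2
Calderon USD: ($78,400 − $41,000) × 0.0267 = $37,400 × 0.0267 = $998.58
Ashby Township: $78,400 × 0.0058 = $454.72
Port Authority: $78,400 × 0.0052 = $407.68
City of Northam: ($78,400 − $41,000) × 0.0095 = $37,400 × 0.0095 = $355.3
Total = $2,451.48

$2,451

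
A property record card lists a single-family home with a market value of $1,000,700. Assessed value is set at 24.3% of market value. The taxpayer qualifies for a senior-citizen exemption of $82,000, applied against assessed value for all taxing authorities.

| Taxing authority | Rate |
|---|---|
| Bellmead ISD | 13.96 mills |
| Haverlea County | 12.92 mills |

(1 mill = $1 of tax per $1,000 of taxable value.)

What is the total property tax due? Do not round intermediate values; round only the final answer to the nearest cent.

Assessed value = $1,000,700 × 0.243 = $243,170.1
Taxable value = $243,170.1 − $82,000 = $161,170.1
Bellmead ISD: $161,170.1 × 0.01396 = $2,249.934596
Haverlea County: $161,170.1 × 0.01292 = $2,082.317692
Total = $2,249.934596 + $2,082.317692 = $4,332.252288

$4,332.25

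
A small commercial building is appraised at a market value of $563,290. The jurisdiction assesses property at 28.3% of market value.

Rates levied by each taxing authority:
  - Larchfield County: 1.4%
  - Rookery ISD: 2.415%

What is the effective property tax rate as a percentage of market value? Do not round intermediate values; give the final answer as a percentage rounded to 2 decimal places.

Assessed value = $563,290 × 0.283 = $159,411.07
Larchfield County: $159,411.07 × 0.014 = $2,231.75498
Rookery ISD: $159,411.07 × 0.02415 = $3,849.7773405
Total tax = $6,081.5323205
Effective rate = $6,081.5323205 ÷ $563,290 = 1.08% of market value

1.08%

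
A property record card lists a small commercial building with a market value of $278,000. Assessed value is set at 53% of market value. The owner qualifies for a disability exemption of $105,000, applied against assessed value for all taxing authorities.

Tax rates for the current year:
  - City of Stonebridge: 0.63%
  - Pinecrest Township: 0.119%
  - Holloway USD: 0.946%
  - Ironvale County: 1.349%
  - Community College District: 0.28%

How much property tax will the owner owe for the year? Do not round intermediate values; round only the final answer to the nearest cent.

$1,407.38

Assessed value = $278,000 × 0.53 = $147,340
Taxable value = $147,340 − $105,000 = $42,340
City of Stonebridge: $42,340 × 0.0063 = $266.742
Pinecrest Township: $42,340 × 0.00119 = $50.3846
Holloway USD: $42,340 × 0.00946 = $400.5364
Ironvale County: $42,340 × 0.01349 = $571.1666
Community College District: $42,340 × 0.0028 = $118.552
Total = $266.742 + $50.3846 + $400.5364 + $571.1666 + $118.552 = $1,407.3816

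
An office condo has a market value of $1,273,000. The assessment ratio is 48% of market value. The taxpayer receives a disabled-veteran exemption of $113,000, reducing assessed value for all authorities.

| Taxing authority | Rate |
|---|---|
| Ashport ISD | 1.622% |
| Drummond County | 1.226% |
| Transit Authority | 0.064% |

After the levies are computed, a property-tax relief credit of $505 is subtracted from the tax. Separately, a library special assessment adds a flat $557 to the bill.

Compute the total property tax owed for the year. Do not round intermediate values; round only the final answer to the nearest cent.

$14,554.92

Assessed value = $1,273,000 × 0.48 = $611,040
Taxable value = $611,040 − $113,000 = $498,040
Ashport ISD: $498,040 × 0.01622 = $8,078.2088
Drummond County: $498,040 × 0.01226 = $6,105.9704
Transit Authority: $498,040 × 0.00064 = $318.7456
Levies subtotal = $14,502.9248
After credit = $14,502.9248 − $505 = $13,997.9248
Total = $13,997.9248 + $557 = $14,554.9248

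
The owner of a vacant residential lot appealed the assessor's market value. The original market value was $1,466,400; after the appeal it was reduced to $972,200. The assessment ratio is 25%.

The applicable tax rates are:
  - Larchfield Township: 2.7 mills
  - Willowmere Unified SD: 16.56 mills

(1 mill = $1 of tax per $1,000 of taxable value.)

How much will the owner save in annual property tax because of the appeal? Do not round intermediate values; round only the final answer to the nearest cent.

Old assessed value = $1,466,400 × 0.25 = $366,600
New assessed value = $972,200 × 0.25 = $243,050
Combined rate = 0.0027 + 0.01656 = 0.01926
Old tax = $366,600 × 0.01926 = $7,060.716
New tax = $243,050 × 0.01926 = $4,681.143
Reduction = $7,060.716 − $4,681.143 = $2,379.573

$2,379.57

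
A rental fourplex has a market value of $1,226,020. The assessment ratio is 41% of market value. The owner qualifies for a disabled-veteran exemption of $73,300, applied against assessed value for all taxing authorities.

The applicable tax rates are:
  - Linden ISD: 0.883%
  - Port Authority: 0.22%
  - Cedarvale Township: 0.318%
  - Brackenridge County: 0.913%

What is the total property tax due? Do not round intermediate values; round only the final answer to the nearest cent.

Assessed value = $1,226,020 × 0.41 = $502,668.2
Taxable value = $502,668.2 − $73,300 = $429,368.2
Linden ISD: $429,368.2 × 0.00883 = $3,791.321206
Port Authority: $429,368.2 × 0.0022 = $944.61004
Cedarvale Township: $429,368.2 × 0.00318 = $1,365.390876
Brackenridge County: $429,368.2 × 0.00913 = $3,920.131666
Total = $3,791.321206 + $944.61004 + $1,365.390876 + $3,920.131666 = $10,021.453788

$10,021.45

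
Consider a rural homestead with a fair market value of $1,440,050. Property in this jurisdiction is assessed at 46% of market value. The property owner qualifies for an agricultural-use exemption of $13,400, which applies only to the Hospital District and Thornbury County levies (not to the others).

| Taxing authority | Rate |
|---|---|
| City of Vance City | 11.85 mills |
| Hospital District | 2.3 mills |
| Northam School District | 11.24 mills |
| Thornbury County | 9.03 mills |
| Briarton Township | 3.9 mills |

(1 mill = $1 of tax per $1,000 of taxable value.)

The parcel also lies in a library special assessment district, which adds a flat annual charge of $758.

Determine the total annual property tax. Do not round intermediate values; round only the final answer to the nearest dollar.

$25,990

Assessed value = $1,440,050 × 0.46 = $662,423
City of Vance City: $662,423 × 0.01185 = $7,849.71255
Hospital District: ($662,423 − $13,400) × 0.0023 = $649,023 × 0.0023 = $1,492.7529
Northam School District: $662,423 × 0.01124 = $7,445.63452
Thornbury County: ($662,423 − $13,400) × 0.00903 = $649,023 × 0.00903 = $5,860.67769
Briarton Township: $662,423 × 0.0039 = $2,583.4497
Levies subtotal = $25,232.22736
Total = $25,232.22736 + $758 = $25,990.22736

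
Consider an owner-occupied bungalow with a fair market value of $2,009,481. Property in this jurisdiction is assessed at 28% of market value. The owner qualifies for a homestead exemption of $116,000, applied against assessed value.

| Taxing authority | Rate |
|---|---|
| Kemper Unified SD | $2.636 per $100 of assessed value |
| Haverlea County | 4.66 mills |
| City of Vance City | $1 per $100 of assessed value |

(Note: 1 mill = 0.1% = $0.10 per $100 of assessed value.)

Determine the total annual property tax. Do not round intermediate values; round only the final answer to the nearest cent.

Assessed value = $2,009,481 × 0.28 = $562,654.68
Taxable value = $562,654.68 − $116,000 = $446,654.68
Kemper Unified SD: $446,654.68 × 0.02636 = $11,773.8173648
Haverlea County: $446,654.68 × 0.00466 = $2,081.4108088
City of Vance City: $446,654.68 × 0.01 = $4,466.5468
Total = $18,321.7749736

$18,321.77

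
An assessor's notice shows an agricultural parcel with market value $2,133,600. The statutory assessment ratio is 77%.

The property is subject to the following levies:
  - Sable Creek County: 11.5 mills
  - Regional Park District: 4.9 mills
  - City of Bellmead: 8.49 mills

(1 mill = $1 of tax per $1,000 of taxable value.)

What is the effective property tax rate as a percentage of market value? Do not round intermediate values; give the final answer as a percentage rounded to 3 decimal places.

Assessed value = $2,133,600 × 0.77 = $1,642,872
Sable Creek County: $1,642,872 × 0.0115 = $18,893.028
Regional Park District: $1,642,872 × 0.0049 = $8,050.0728
City of Bellmead: $1,642,872 × 0.00849 = $13,947.98328
Total tax = $40,891.08408
Effective rate = $40,891.08408 ÷ $2,133,600 = 1.917% of market value

1.917%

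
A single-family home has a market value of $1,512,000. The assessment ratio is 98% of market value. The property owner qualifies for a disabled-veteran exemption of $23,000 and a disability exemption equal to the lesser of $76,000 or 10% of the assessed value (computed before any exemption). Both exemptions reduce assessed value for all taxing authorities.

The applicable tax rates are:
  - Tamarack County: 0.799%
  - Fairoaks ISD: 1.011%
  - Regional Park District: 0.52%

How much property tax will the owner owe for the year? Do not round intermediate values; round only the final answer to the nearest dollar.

Assessed value = $1,512,000 × 0.98 = $1,481,760
Disability exemption = min($76,000, 10% × $1,481,760) = min($76,000, $148,176) = $76,000 (dollar cap binds)
Taxable value = $1,481,760 − $23,000 − $76,000 = $1,382,760
Tamarack County: $1,382,760 × 0.00799 = $11,048.2524
Fairoaks ISD: $1,382,760 × 0.01011 = $13,979.7036
Regional Park District: $1,382,760 × 0.0052 = $7,190.352
Total = $32,218.308

$32,218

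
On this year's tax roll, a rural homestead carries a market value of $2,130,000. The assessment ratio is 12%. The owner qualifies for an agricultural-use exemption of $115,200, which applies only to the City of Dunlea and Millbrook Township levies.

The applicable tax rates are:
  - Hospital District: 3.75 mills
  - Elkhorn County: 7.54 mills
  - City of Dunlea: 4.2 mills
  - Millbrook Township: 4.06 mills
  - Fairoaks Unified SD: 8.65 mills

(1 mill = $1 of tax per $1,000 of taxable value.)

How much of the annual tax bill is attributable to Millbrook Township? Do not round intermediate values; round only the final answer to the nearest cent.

$570.02

Assessed value = $2,130,000 × 0.12 = $255,600
Millbrook Township taxable value = $255,600 − $115,200 = $140,400
Millbrook Township levy = $140,400 × 0.00406 = $570.024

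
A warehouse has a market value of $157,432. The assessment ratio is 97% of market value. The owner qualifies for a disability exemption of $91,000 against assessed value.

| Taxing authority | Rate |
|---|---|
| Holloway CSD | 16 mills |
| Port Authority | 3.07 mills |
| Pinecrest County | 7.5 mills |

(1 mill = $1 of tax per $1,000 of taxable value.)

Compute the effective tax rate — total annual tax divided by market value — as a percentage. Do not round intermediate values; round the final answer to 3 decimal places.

1.041%

Assessed value = $157,432 × 0.97 = $152,709.04
Taxable value = $152,709.04 − $91,000 = $61,709.04
Holloway CSD: $61,709.04 × 0.016 = $987.34464
Port Authority: $61,709.04 × 0.00307 = $189.4467528
Pinecrest County: $61,709.04 × 0.0075 = $462.8178
Total tax = $1,639.6091928
Effective rate = $1,639.6091928 ÷ $157,432 = 1.041% of market value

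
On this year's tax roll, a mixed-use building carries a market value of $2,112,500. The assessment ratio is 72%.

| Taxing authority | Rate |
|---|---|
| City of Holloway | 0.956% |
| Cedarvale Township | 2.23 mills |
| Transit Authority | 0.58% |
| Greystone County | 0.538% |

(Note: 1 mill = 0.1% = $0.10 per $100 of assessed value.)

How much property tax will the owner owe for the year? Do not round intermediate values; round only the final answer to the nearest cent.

$34,937.37

Assessed value = $2,112,500 × 0.72 = $1,521,000
City of Holloway: $1,521,000 × 0.00956 = $14,540.76
Cedarvale Township: $1,521,000 × 0.00223 = $3,391.83
Transit Authority: $1,521,000 × 0.0058 = $8,821.8
Greystone County: $1,521,000 × 0.00538 = $8,182.98
Total = $34,937.37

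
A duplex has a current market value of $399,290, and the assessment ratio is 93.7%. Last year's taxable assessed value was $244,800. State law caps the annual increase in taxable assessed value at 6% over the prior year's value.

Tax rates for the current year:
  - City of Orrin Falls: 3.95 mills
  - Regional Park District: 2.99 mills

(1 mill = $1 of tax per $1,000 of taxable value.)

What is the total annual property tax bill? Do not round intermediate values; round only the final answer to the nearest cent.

$1,800.85

Uncapped assessed value = $399,290 × 0.937 = $374,134.73
Cap limit = $244,800 × 1.06 = $259,488
Taxable assessed value = min($374,134.73, $259,488) = $259,488 (cap binds)
City of Orrin Falls: $259,488 × 0.00395 = $1,024.9776
Regional Park District: $259,488 × 0.00299 = $775.86912
Total = $1,800.84672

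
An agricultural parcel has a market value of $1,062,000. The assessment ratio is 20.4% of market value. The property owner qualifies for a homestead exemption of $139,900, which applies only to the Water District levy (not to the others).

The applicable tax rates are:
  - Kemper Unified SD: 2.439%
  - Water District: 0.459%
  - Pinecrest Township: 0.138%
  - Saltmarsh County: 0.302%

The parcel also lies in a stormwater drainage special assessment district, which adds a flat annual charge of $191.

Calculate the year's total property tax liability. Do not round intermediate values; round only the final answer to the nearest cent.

$6,780.57

Assessed value = $1,062,000 × 0.204 = $216,648
Kemper Unified SD: $216,648 × 0.02439 = $5,284.04472
Water District: ($216,648 − $139,900) × 0.00459 = $76,748 × 0.00459 = $352.27332
Pinecrest Township: $216,648 × 0.00138 = $298.97424
Saltmarsh County: $216,648 × 0.00302 = $654.27696
Levies subtotal = $6,589.56924
Total = $6,589.56924 + $191 = $6,780.56924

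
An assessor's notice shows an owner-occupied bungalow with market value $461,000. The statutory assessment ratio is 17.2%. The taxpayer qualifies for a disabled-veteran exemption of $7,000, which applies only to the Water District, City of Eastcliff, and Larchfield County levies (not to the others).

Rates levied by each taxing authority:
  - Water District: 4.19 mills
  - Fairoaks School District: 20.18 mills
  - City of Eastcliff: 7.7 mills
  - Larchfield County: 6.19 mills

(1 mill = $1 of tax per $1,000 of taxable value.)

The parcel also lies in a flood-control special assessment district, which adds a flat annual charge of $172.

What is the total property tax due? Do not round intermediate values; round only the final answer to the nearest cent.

$3,079.15

Assessed value = $461,000 × 0.172 = $79,292
Water District: ($79,292 − $7,000) × 0.00419 = $72,292 × 0.00419 = $302.90348
Fairoaks School District: $79,292 × 0.02018 = $1,600.11256
City of Eastcliff: ($79,292 − $7,000) × 0.0077 = $72,292 × 0.0077 = $556.6484
Larchfield County: ($79,292 − $7,000) × 0.00619 = $72,292 × 0.00619 = $447.48748
Levies subtotal = $2,907.15192
Total = $2,907.15192 + $172 = $3,079.15192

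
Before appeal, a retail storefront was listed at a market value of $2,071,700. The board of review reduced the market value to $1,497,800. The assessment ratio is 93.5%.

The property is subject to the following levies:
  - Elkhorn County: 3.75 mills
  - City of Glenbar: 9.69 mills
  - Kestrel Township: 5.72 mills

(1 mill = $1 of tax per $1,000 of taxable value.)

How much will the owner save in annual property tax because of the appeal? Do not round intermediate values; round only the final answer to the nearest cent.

Old assessed value = $2,071,700 × 0.935 = $1,937,039.5
New assessed value = $1,497,800 × 0.935 = $1,400,443
Combined rate = 0.00375 + 0.00969 + 0.00572 = 0.01916
Old tax = $1,937,039.5 × 0.01916 = $37,113.67682
New tax = $1,400,443 × 0.01916 = $26,832.48788
Reduction = $37,113.67682 − $26,832.48788 = $10,281.18894

$10,281.19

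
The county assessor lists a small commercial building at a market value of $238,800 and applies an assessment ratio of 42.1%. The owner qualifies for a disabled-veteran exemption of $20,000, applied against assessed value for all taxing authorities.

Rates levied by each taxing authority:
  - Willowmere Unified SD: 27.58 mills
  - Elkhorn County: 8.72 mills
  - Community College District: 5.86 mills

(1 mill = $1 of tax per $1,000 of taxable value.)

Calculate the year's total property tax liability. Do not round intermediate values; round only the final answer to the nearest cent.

Assessed value = $238,800 × 0.421 = $100,534.8
Taxable value = $100,534.8 − $20,000 = $80,534.8
Willowmere Unified SD: $80,534.8 × 0.02758 = $2,221.149784
Elkhorn County: $80,534.8 × 0.00872 = $702.263456
Community College District: $80,534.8 × 0.00586 = $471.933928
Total = $2,221.149784 + $702.263456 + $471.933928 = $3,395.347168

$3,395.35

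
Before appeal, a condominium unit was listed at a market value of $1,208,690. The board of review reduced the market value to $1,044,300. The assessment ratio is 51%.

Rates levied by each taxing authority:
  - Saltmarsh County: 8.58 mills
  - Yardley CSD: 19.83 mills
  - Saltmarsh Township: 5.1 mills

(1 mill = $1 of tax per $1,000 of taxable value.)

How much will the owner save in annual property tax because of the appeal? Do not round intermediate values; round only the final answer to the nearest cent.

$2,809.44

Old assessed value = $1,208,690 × 0.51 = $616,431.9
New assessed value = $1,044,300 × 0.51 = $532,593
Combined rate = 0.00858 + 0.01983 + 0.0051 = 0.03351
Old tax = $616,431.9 × 0.03351 = $20,656.632969
New tax = $532,593 × 0.03351 = $17,847.19143
Reduction = $20,656.632969 − $17,847.19143 = $2,809.441539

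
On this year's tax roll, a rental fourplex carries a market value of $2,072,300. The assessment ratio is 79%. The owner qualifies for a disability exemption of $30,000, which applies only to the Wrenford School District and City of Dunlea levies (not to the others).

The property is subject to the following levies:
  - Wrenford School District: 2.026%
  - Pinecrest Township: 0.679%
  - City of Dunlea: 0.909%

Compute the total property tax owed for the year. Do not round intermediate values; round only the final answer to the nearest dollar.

Assessed value = $2,072,300 × 0.79 = $1,637,117
Wrenford School District: ($1,637,117 − $30,000) × 0.02026 = $1,607,117 × 0.02026 = $32,560.19042
Pinecrest Township: $1,637,117 × 0.00679 = $11,116.02443
City of Dunlea: ($1,637,117 − $30,000) × 0.00909 = $1,607,117 × 0.00909 = $14,608.69353
Total = $58,284.90838

$58,285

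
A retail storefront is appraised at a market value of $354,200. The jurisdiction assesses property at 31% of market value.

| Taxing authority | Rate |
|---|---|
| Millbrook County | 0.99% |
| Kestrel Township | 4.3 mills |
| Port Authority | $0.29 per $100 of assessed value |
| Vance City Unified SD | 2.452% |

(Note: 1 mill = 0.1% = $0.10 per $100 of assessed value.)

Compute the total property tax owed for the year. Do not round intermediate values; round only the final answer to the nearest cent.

$4,569.96

Assessed value = $354,200 × 0.31 = $109,802
Millbrook County: $109,802 × 0.0099 = $1,087.0398
Kestrel Township: $109,802 × 0.0043 = $472.1486
Port Authority: $109,802 × 0.0029 = $318.4258
Vance City Unified SD: $109,802 × 0.02452 = $2,692.34504
Total = $4,569.95924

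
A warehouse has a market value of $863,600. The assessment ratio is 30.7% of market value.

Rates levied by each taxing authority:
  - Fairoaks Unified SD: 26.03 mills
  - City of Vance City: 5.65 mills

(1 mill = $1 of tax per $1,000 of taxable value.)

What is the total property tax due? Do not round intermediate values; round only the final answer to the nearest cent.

$8,399.17

Assessed value = $863,600 × 0.307 = $265,125.2
Fairoaks Unified SD: $265,125.2 × 0.02603 = $6,901.208956
City of Vance City: $265,125.2 × 0.00565 = $1,497.95738
Total = $6,901.208956 + $1,497.95738 = $8,399.166336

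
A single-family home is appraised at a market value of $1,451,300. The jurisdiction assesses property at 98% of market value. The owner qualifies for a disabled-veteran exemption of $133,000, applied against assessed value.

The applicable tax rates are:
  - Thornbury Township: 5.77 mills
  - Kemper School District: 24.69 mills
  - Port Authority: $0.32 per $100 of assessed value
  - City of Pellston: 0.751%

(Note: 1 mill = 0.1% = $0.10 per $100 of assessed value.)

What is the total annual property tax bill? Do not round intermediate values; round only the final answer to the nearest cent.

$53,079.41

Assessed value = $1,451,300 × 0.98 = $1,422,274
Taxable value = $1,422,274 − $133,000 = $1,289,274
Thornbury Township: $1,289,274 × 0.00577 = $7,439.11098
Kemper School District: $1,289,274 × 0.02469 = $31,832.17506
Port Authority: $1,289,274 × 0.0032 = $4,125.6768
City of Pellston: $1,289,274 × 0.00751 = $9,682.44774
Total = $53,079.41058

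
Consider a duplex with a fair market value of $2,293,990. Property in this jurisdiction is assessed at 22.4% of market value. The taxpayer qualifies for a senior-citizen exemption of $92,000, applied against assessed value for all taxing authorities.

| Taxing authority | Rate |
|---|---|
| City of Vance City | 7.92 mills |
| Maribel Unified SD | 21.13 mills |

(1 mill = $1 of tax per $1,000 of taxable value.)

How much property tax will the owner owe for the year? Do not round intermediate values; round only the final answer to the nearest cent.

Assessed value = $2,293,990 × 0.224 = $513,853.76
Taxable value = $513,853.76 − $92,000 = $421,853.76
City of Vance City: $421,853.76 × 0.00792 = $3,341.0817792
Maribel Unified SD: $421,853.76 × 0.02113 = $8,913.7699488
Total = $3,341.0817792 + $8,913.7699488 = $12,254.851728

$12,254.85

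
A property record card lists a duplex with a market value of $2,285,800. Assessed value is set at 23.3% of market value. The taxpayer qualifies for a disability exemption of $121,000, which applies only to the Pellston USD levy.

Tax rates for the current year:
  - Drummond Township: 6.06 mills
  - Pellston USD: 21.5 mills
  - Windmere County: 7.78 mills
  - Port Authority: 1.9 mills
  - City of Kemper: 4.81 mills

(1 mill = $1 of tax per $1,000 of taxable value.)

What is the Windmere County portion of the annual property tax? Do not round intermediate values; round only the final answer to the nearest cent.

$4,143.56

Assessed value = $2,285,800 × 0.233 = $532,591.4
Windmere County taxable value = $532,591.4 (exemption does not apply)
Windmere County levy = $532,591.4 × 0.00778 = $4,143.561092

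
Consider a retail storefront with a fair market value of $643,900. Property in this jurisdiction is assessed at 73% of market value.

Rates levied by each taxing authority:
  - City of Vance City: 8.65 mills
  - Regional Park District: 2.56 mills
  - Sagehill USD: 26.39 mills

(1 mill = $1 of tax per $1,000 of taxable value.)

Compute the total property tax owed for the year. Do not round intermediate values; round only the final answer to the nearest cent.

Assessed value = $643,900 × 0.73 = $470,047
City of Vance City: $470,047 × 0.00865 = $4,065.90655
Regional Park District: $470,047 × 0.00256 = $1,203.32032
Sagehill USD: $470,047 × 0.02639 = $12,404.54033
Total = $4,065.90655 + $1,203.32032 + $12,404.54033 = $17,673.7672

$17,673.77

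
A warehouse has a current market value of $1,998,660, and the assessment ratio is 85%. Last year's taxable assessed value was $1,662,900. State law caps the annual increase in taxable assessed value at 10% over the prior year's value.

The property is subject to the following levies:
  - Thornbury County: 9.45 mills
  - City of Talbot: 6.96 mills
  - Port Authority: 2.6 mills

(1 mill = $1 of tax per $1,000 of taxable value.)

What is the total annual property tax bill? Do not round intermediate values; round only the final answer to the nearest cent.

$32,295.35

Uncapped assessed value = $1,998,660 × 0.85 = $1,698,861
Cap limit = $1,662,900 × 1.1 = $1,829,190
Taxable assessed value = min($1,698,861, $1,829,190) = $1,698,861 (cap does not bind)
Thornbury County: $1,698,861 × 0.00945 = $16,054.23645
City of Talbot: $1,698,861 × 0.00696 = $11,824.07256
Port Authority: $1,698,861 × 0.0026 = $4,417.0386
Total = $32,295.34761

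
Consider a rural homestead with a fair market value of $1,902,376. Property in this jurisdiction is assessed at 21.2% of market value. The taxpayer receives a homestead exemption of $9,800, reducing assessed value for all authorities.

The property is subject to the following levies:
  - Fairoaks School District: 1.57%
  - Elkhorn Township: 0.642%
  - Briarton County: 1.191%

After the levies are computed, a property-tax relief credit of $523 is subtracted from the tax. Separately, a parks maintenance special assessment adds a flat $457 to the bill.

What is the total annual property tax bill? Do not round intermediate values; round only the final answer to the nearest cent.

$13,324.93

Assessed value = $1,902,376 × 0.212 = $403,303.712
Taxable value = $403,303.712 − $9,800 = $393,503.712
Fairoaks School District: $393,503.712 × 0.0157 = $6,178.0082784
Elkhorn Township: $393,503.712 × 0.00642 = $2,526.29383104
Briarton County: $393,503.712 × 0.01191 = $4,686.62920992
Levies subtotal = $13,390.93131936
After credit = $13,390.93131936 − $523 = $12,867.93131936
Total = $12,867.93131936 + $457 = $13,324.93131936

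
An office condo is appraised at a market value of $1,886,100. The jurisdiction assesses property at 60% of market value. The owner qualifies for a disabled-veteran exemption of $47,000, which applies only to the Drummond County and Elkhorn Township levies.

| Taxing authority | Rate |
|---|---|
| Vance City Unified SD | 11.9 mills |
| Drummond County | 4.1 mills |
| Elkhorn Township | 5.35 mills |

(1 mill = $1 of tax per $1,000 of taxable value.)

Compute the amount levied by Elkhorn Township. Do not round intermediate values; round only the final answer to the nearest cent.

$5,802.93

Assessed value = $1,886,100 × 0.6 = $1,131,660
Elkhorn Township taxable value = $1,131,660 − $47,000 = $1,084,660
Elkhorn Township levy = $1,084,660 × 0.00535 = $5,802.931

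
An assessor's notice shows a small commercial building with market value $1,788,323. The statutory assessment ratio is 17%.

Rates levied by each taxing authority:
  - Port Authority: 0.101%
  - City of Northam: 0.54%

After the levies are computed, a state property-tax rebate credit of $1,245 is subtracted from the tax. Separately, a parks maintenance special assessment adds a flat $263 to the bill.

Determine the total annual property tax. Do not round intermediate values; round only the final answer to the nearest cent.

Assessed value = $1,788,323 × 0.17 = $304,014.91
Port Authority: $304,014.91 × 0.00101 = $307.0550591
City of Northam: $304,014.91 × 0.0054 = $1,641.680514
Levies subtotal = $1,948.7355731
After credit = $1,948.7355731 − $1,245 = $703.7355731
Total = $703.7355731 + $263 = $966.7355731

$966.74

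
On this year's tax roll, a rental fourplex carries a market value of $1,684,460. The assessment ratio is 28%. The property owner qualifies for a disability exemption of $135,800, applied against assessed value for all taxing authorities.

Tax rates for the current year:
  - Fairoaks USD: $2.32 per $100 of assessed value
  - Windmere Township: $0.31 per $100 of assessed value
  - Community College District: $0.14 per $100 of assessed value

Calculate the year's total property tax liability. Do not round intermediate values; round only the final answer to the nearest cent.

$9,303.01

Assessed value = $1,684,460 × 0.28 = $471,648.8
Taxable value = $471,648.8 − $135,800 = $335,848.8
Fairoaks USD: $335,848.8 × 0.0232 = $7,791.69216
Windmere Township: $335,848.8 × 0.0031 = $1,041.13128
Community College District: $335,848.8 × 0.0014 = $470.18832
Total = $7,791.69216 + $1,041.13128 + $470.18832 = $9,303.01176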